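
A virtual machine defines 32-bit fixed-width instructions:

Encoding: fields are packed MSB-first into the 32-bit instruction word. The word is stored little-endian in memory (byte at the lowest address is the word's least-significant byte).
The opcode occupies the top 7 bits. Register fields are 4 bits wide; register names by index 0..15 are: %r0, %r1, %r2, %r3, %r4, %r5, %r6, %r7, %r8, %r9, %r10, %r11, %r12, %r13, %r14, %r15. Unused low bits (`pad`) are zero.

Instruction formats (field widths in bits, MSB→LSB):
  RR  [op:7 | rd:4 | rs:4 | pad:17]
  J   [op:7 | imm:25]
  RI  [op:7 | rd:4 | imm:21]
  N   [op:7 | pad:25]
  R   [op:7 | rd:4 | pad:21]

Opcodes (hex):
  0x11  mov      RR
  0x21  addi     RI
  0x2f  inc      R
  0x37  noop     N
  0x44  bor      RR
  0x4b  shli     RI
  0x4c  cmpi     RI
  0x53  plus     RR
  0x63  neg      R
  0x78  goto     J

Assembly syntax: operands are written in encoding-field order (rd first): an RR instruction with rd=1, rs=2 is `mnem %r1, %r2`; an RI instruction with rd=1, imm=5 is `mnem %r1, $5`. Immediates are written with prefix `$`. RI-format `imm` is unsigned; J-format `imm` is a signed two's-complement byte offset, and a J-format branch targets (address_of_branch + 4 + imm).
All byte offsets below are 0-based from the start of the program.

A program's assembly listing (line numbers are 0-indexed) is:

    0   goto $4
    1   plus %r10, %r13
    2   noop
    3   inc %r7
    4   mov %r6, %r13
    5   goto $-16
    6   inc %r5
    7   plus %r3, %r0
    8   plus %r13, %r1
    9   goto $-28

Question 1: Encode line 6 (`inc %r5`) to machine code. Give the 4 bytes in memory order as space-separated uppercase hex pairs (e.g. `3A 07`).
00 00 A0 5E

6. inc fields op=0x2f:7|rd=5:4|pad=0:21 → word 5ea00000h → 00 00 a0 5e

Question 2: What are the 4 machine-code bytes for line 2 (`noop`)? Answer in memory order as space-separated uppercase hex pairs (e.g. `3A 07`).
L2: noop op=0x37:7|pad=0:25 ⇒ 0x6e000000 ⇒ little 00 00 00 6e

00 00 00 6E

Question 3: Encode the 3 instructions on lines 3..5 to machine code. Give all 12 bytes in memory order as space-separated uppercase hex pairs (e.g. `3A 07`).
00 00 E0 5E 00 00 DA 22 F0 FF FF F1

L3: inc op=0x2f:7|rd=7:4|pad=0:21 ⇒ 0x5ee00000 ⇒ little 00 00 e0 5e
L4: mov op=0x11:7|rd=6:4|rs=13:4|pad=0:17 ⇒ 0x22da0000 ⇒ little 00 00 da 22
L5: goto op=0x78:7|imm=-16:25 ⇒ 0xf1fffff0 ⇒ little f0 ff ff f1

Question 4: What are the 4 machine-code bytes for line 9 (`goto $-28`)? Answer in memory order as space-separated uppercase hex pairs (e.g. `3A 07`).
line 9 (goto): pack op=0x78:7|imm=-28:25 = 0xf1ffffe4; little→ e4 ff ff f1

E4 FF FF F1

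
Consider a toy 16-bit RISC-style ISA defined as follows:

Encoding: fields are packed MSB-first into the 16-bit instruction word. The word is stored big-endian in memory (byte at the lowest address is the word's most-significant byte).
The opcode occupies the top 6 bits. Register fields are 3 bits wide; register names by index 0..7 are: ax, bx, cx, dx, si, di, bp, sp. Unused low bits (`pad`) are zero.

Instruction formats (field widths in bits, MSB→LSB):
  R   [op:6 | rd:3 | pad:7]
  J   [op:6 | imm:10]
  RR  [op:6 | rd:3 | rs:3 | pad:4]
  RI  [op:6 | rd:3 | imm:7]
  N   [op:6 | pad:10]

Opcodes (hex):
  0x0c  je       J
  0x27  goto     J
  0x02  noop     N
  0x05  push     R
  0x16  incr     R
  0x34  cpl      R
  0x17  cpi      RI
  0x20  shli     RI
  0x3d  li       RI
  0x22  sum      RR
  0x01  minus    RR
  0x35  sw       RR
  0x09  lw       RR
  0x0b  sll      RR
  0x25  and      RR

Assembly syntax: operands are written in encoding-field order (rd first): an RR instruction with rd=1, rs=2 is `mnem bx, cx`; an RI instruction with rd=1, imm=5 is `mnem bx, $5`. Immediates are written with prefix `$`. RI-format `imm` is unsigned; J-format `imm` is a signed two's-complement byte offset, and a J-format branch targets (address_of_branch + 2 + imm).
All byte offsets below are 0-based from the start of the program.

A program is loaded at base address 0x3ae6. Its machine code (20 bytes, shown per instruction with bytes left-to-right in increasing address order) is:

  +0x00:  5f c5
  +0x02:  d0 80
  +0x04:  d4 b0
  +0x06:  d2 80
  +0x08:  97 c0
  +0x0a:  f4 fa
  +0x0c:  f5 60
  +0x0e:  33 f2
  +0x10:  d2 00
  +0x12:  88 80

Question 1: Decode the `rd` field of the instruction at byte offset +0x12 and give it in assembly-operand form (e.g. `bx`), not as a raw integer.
[12] 88 80 → 0x8880
  op=0x8880>>10=0x22 ⇒ sum (RR)
  rd: (w>>7)&0x7=0x1 → bx
  rs: (w>>4)&0x7=0x0 → ax

bx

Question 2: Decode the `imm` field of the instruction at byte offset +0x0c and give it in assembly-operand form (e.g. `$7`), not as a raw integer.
off 0x0c: read f5 60 as big → 0xf560
  top 6b → 0x3d → li [RI]
  rd@[9:7]=0x2 ⇒ cx
  imm@[6:0]=0x60 ⇒ $96

$96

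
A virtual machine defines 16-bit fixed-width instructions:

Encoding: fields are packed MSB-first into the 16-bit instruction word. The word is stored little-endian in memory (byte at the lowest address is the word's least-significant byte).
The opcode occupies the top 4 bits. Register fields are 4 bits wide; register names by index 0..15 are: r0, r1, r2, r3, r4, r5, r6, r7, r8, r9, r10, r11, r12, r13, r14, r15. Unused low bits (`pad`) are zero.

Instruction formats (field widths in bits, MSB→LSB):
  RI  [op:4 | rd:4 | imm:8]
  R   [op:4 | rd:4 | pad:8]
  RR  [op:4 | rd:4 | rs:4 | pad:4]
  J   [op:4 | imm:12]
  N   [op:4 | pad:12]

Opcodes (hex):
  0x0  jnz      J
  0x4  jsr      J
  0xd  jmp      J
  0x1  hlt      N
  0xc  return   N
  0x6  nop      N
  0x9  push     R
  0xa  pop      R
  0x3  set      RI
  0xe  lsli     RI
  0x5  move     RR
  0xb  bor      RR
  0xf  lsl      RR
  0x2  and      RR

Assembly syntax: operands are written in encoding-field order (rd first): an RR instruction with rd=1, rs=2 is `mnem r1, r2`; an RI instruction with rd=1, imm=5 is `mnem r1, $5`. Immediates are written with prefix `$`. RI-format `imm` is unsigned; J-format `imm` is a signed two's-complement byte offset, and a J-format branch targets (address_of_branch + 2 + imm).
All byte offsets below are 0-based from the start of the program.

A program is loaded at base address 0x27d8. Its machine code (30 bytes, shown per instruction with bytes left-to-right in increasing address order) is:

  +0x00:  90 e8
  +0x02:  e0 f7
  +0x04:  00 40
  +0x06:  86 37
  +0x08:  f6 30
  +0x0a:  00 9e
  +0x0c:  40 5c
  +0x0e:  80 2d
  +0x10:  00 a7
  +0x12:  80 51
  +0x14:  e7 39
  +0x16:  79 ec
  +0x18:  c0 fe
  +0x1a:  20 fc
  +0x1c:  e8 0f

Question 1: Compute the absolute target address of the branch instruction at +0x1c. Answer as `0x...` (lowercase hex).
@+1c  little-endian(e8 0f) = 0x0fe8
  opcode bits[15:12]=0x0: jnz/J
  imm: (w>>0)&0xfff=0xfe8 (s12→-24) → $-24
  target = base 0x27d8 + off 0x1c + 2 + imm -24 = 0x27de

0x27de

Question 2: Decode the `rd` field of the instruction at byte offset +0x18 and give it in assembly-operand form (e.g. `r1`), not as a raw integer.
r14

[18] c0 fe → 0xfec0
  op=0xfec0>>12=0xf ⇒ lsl (RR)
  rd: (w>>8)&0xf=0xe → r14
  rs: (w>>4)&0xf=0xc → r12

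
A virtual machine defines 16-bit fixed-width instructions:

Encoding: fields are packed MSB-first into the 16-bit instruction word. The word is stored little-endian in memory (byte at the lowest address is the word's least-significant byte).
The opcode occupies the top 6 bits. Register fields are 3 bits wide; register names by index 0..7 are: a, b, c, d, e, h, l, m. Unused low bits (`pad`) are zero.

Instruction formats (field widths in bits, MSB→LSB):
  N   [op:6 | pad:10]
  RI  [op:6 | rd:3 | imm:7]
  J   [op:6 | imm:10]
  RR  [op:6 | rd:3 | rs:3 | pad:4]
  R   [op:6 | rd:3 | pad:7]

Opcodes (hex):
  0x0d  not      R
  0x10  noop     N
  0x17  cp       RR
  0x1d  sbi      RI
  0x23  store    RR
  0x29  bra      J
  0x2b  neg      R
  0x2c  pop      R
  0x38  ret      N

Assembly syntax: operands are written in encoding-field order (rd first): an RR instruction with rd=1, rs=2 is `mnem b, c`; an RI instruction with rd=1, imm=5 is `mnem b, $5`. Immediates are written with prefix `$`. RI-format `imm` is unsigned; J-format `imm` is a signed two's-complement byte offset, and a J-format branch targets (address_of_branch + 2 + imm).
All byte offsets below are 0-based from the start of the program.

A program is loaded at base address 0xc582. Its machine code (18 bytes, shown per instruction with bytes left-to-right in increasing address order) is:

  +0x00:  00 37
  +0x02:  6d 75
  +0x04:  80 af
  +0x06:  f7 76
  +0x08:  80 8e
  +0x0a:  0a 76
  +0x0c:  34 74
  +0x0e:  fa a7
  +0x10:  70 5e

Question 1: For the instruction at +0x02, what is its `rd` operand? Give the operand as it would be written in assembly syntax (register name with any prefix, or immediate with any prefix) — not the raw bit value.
c

[02] 6d 75 → 0x756d
  opcode bits[15:10]=0x1d: sbi/RI
  [9:7] rd=2 = c
  [6:0] imm=109 = $109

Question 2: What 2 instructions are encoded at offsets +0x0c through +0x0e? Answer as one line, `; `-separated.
sbi a, $52; bra $-6

+0x0c: 34 74 ⇒ word 0x7434 (little)
  top 6b → 0x1d → sbi [RI]
  [9:7] rd=0 = a
  [6:0] imm=52 = $52
+0x0e: fa a7 ⇒ word 0xa7fa (little)
  top 6b → 0x29 → bra [J]
  [9:0] imm=1018 (s10→-6) = $-6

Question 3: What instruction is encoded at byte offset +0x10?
cp e, m

+0x10: 70 5e ⇒ word 0x5e70 (little)
  top 6b → 0x17 → cp [RR]
  rd: (w>>7)&0x7=0x4 → e
  rs: (w>>4)&0x7=0x7 → m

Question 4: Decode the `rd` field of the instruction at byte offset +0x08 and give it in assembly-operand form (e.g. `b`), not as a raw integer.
+0x08: 80 8e ⇒ word 0x8e80 (little)
  opcode bits[15:10]=0x23: store/RR
  rd: (w>>7)&0x7=0x5 → h
  rs: (w>>4)&0x7=0x0 → a

h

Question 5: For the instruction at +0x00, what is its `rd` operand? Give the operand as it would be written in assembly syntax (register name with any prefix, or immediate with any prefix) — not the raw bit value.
l

[00] 00 37 → 0x3700
  top 6b → 0xd → not [R]
  [9:7] rd=6 = l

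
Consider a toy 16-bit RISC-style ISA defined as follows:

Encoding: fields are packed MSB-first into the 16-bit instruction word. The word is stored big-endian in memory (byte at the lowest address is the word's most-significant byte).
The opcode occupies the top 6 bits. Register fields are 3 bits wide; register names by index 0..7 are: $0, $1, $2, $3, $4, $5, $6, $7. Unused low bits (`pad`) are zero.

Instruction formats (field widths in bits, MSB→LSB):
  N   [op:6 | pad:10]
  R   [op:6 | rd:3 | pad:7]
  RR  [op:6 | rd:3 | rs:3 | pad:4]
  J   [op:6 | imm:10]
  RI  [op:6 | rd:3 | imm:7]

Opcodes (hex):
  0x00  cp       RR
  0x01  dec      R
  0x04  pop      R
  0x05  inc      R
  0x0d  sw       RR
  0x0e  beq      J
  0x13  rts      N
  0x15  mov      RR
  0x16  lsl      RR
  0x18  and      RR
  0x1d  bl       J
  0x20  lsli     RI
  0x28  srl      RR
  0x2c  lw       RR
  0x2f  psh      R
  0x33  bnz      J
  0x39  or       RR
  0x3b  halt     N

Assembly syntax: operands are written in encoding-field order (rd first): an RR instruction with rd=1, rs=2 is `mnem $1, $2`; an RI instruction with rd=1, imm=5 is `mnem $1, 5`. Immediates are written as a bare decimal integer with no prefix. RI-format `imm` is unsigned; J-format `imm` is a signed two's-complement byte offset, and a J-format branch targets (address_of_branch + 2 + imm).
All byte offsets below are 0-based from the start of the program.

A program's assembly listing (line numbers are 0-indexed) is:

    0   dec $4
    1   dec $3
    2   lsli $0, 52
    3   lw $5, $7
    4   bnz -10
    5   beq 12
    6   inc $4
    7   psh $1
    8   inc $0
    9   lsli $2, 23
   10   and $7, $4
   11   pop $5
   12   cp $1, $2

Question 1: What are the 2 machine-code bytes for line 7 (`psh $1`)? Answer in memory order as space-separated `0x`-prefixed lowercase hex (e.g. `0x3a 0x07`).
L7: psh op=0x2f:6|rd=1:3|pad=0:7 ⇒ 0xbc80 ⇒ big bc 80

0xbc 0x80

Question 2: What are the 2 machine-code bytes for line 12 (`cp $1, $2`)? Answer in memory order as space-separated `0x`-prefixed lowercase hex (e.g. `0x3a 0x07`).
0x00 0xa0

12. cp fields op=0x0:6|rd=1:3|rs=2:3|pad=0:4 → word 00a0h → 00 a0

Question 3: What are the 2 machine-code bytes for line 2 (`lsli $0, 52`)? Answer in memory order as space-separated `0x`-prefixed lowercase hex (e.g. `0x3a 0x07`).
0x80 0x34

2. lsli fields op=0x20:6|rd=0:3|imm=52:7 → word 8034h → 80 34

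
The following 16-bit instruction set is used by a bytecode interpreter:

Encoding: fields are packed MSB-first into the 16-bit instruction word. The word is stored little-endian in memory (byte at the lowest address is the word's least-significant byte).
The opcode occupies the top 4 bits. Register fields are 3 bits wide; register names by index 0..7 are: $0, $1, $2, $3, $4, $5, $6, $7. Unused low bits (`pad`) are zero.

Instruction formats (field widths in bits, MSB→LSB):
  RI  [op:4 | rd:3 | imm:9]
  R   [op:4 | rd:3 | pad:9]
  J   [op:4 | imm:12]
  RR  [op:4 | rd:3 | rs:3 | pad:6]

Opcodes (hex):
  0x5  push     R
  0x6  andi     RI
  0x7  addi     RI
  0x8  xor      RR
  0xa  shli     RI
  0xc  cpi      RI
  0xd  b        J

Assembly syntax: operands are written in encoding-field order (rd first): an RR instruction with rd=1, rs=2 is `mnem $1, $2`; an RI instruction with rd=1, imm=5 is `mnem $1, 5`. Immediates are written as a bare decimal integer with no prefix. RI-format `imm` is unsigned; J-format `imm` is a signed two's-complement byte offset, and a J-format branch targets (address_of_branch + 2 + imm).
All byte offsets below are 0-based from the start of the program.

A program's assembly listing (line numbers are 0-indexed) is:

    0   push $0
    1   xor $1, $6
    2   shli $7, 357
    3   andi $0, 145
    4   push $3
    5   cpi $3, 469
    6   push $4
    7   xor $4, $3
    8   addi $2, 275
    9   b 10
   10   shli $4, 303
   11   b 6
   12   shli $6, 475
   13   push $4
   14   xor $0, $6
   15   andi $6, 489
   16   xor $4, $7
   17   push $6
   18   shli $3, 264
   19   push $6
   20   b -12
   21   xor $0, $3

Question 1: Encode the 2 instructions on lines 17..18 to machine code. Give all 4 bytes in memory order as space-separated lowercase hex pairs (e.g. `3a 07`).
00 5c 08 a7

L17: push op=0x5:4|rd=6:3|pad=0:9 ⇒ 0x5c00 ⇒ little 00 5c
L18: shli op=0xa:4|rd=3:3|imm=264:9 ⇒ 0xa708 ⇒ little 08 a7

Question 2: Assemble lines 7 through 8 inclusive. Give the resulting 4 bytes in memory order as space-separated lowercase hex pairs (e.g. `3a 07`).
c0 88 13 75

line 7 (xor): pack op=0x8:4|rd=4:3|rs=3:3|pad=0:6 = 0x88c0; little→ c0 88
line 8 (addi): pack op=0x7:4|rd=2:3|imm=275:9 = 0x7513; little→ 13 75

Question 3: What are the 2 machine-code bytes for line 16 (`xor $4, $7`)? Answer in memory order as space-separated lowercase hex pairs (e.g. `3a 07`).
L16: xor op=0x8:4|rd=4:3|rs=7:3|pad=0:6 ⇒ 0x89c0 ⇒ little c0 89

c0 89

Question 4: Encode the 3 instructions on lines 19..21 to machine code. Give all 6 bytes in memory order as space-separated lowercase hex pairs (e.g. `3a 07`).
00 5c f4 df c0 80

line 19 (push): pack op=0x5:4|rd=6:3|pad=0:9 = 0x5c00; little→ 00 5c
line 20 (b): pack op=0xd:4|imm=-12:12 = 0xdff4; little→ f4 df
line 21 (xor): pack op=0x8:4|rd=0:3|rs=3:3|pad=0:6 = 0x80c0; little→ c0 80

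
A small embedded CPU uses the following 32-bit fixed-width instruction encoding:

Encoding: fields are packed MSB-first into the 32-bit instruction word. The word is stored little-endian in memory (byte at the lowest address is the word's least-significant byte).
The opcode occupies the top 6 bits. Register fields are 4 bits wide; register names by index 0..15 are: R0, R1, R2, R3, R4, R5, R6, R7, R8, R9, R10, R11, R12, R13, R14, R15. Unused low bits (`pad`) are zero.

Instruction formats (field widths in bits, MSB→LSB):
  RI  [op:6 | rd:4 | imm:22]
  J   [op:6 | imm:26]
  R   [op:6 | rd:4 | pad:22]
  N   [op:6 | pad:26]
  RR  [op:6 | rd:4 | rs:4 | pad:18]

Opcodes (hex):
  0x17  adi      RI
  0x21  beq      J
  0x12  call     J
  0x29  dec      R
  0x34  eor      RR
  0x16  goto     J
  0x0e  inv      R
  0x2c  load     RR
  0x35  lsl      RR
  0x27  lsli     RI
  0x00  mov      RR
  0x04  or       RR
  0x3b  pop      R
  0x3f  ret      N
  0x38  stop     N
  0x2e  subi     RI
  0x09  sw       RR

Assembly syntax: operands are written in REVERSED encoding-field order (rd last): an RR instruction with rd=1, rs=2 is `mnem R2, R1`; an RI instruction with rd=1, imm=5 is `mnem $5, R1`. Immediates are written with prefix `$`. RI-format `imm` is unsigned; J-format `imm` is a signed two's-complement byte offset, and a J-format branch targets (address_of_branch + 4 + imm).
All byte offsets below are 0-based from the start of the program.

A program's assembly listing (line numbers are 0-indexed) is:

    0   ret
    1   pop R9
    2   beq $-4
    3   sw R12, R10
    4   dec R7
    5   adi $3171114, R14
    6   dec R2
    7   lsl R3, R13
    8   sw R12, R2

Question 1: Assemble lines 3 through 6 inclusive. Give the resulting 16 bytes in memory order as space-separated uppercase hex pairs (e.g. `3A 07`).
00 00 B0 26 00 00 C0 A5 2A 63 B0 5F 00 00 80 A4

3. sw fields op=0x9:6|rd=10:4|rs=12:4|pad=0:18 → word 26b00000h → 00 00 b0 26
4. dec fields op=0x29:6|rd=7:4|pad=0:22 → word a5c00000h → 00 00 c0 a5
5. adi fields op=0x17:6|rd=14:4|imm=3171114:22 → word 5fb0632ah → 2a 63 b0 5f
6. dec fields op=0x29:6|rd=2:4|pad=0:22 → word a4800000h → 00 00 80 a4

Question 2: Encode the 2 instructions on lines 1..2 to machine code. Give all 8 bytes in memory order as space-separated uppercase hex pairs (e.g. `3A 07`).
1. pop fields op=0x3b:6|rd=9:4|pad=0:22 → word ee400000h → 00 00 40 ee
2. beq fields op=0x21:6|imm=-4:26 → word 87fffffch → fc ff ff 87

00 00 40 EE FC FF FF 87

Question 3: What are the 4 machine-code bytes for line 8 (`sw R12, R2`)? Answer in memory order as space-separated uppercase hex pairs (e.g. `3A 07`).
L8: sw op=0x9:6|rd=2:4|rs=12:4|pad=0:18 ⇒ 0x24b00000 ⇒ little 00 00 b0 24

00 00 B0 24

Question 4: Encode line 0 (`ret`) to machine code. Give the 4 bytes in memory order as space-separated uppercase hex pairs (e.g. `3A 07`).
L0: ret op=0x3f:6|pad=0:26 ⇒ 0xfc000000 ⇒ little 00 00 00 fc

00 00 00 FC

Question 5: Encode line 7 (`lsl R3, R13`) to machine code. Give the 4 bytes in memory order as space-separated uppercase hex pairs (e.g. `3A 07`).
7. lsl fields op=0x35:6|rd=13:4|rs=3:4|pad=0:18 → word d74c0000h → 00 00 4c d7

00 00 4C D7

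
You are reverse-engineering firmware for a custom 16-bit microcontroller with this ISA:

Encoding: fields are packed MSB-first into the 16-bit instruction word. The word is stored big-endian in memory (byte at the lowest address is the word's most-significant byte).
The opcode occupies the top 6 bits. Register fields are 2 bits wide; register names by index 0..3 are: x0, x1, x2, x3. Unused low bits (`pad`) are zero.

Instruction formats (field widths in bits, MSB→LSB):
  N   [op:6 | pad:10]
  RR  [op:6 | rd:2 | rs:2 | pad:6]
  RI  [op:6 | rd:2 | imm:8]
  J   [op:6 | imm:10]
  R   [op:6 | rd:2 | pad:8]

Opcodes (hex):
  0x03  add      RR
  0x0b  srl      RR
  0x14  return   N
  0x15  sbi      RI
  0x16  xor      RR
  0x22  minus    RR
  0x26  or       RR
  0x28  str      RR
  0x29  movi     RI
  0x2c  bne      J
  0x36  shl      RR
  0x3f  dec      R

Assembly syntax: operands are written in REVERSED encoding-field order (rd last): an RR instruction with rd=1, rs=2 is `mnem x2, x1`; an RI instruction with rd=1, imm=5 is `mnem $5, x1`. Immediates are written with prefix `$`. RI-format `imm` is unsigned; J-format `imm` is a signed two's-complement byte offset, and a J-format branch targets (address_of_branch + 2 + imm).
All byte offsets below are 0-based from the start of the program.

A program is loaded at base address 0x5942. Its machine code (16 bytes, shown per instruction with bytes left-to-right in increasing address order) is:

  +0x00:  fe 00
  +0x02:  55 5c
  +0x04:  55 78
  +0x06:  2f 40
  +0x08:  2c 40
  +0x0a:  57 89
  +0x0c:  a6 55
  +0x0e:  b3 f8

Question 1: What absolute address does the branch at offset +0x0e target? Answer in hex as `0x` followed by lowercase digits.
@+0e  big-endian(b3 f8) = 0xb3f8
  op=0xb3f8>>10=0x2c ⇒ bne (J)
  imm@[9:0]=0x3f8 (s10→-8) ⇒ $-8
  target = base 0x5942 + off 0x0e + 2 + imm -8 = 0x594a

0x594a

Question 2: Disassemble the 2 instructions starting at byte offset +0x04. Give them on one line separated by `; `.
sbi $120, x1; srl x1, x3

+0x04: 55 78 ⇒ word 0x5578 (big)
  top 6b → 0x15 → sbi [RI]
  rd: (w>>8)&0x3=0x1 → x1
  imm: (w>>0)&0xff=0x78 → $120
+0x06: 2f 40 ⇒ word 0x2f40 (big)
  top 6b → 0xb → srl [RR]
  rd: (w>>8)&0x3=0x3 → x3
  rs: (w>>6)&0x3=0x1 → x1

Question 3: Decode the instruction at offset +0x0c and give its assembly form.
@+0c  big-endian(a6 55) = 0xa655
  op=0xa655>>10=0x29 ⇒ movi (RI)
  [9:8] rd=2 = x2
  [7:0] imm=85 = $85

movi $85, x2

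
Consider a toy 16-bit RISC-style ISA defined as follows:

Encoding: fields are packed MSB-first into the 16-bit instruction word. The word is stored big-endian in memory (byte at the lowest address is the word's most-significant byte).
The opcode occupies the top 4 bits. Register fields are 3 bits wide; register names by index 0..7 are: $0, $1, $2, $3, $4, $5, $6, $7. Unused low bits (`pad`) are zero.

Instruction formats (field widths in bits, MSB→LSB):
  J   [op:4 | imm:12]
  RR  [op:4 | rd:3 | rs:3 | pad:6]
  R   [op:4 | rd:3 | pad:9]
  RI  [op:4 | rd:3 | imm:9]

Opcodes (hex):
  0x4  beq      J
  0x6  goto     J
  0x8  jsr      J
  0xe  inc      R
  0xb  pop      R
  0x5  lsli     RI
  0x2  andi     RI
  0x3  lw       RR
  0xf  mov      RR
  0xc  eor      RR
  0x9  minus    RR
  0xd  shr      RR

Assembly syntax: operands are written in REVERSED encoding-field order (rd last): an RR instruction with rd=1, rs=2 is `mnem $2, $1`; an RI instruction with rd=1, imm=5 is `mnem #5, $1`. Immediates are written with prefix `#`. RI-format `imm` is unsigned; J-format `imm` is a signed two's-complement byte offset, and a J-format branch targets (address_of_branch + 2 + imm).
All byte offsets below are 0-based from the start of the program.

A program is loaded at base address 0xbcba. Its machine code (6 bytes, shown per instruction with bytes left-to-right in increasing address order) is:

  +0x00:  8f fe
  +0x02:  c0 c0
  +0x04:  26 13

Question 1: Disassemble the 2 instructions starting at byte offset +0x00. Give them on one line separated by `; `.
jsr #-2; eor $3, $0

[00] 8f fe → 0x8ffe
  opcode bits[15:12]=0x8: jsr/J
  imm: (w>>0)&0xfff=0xffe (s12→-2) → #-2
[02] c0 c0 → 0xc0c0
  opcode bits[15:12]=0xc: eor/RR
  rd: (w>>9)&0x7=0x0 → $0
  rs: (w>>6)&0x7=0x3 → $3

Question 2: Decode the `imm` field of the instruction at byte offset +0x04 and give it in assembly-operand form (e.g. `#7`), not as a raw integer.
[04] 26 13 → 0x2613
  opcode bits[15:12]=0x2: andi/RI
  rd: (w>>9)&0x7=0x3 → $3
  imm: (w>>0)&0x1ff=0x13 → #19

#19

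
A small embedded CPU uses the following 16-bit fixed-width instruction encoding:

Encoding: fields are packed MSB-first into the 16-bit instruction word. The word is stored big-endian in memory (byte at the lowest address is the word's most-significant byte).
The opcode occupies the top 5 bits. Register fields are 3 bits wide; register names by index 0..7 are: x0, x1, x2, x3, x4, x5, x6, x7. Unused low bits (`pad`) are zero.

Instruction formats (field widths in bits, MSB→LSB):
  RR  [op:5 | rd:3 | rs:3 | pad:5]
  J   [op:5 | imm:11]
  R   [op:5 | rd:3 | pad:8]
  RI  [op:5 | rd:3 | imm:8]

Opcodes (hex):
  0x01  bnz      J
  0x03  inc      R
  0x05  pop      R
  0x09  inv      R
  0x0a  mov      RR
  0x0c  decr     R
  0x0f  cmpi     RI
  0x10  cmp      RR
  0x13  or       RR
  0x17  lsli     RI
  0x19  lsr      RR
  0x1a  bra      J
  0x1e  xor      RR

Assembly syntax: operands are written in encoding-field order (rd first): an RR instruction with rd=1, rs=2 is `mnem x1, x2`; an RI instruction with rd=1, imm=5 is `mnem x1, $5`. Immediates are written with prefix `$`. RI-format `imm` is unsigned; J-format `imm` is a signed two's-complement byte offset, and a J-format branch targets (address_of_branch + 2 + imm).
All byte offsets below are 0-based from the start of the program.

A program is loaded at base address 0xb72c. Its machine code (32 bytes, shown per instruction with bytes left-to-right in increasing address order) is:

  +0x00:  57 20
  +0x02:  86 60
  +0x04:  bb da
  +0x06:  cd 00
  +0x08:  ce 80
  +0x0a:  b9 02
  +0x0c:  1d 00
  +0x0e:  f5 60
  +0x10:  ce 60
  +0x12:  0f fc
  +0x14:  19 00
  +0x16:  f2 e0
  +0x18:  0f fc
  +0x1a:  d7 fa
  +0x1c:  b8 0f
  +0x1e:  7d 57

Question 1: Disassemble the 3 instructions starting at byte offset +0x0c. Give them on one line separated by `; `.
@+0c  big-endian(1d 00) = 0x1d00
  top 5b → 0x3 → inc [R]
  rd: (w>>8)&0x7=0x5 → x5
@+0e  big-endian(f5 60) = 0xf560
  top 5b → 0x1e → xor [RR]
  rd: (w>>8)&0x7=0x5 → x5
  rs: (w>>5)&0x7=0x3 → x3
@+10  big-endian(ce 60) = 0xce60
  top 5b → 0x19 → lsr [RR]
  rd: (w>>8)&0x7=0x6 → x6
  rs: (w>>5)&0x7=0x3 → x3

inc x5; xor x5, x3; lsr x6, x3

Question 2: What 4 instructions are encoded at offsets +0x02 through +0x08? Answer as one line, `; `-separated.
cmp x6, x3; lsli x3, $218; lsr x5, x0; lsr x6, x4

+0x02: 86 60 ⇒ word 0x8660 (big)
  opcode bits[15:11]=0x10: cmp/RR
  rd: (w>>8)&0x7=0x6 → x6
  rs: (w>>5)&0x7=0x3 → x3
+0x04: bb da ⇒ word 0xbbda (big)
  opcode bits[15:11]=0x17: lsli/RI
  rd: (w>>8)&0x7=0x3 → x3
  imm: (w>>0)&0xff=0xda → $218
+0x06: cd 00 ⇒ word 0xcd00 (big)
  opcode bits[15:11]=0x19: lsr/RR
  rd: (w>>8)&0x7=0x5 → x5
  rs: (w>>5)&0x7=0x0 → x0
+0x08: ce 80 ⇒ word 0xce80 (big)
  opcode bits[15:11]=0x19: lsr/RR
  rd: (w>>8)&0x7=0x6 → x6
  rs: (w>>5)&0x7=0x4 → x4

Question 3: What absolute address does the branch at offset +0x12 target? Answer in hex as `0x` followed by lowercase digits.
0xb73c

+0x12: 0f fc ⇒ word 0x0ffc (big)
  op=0x0ffc>>11=0x1 ⇒ bnz (J)
  imm: (w>>0)&0x7ff=0x7fc (s11→-4) → $-4
  target = base 0xb72c + off 0x12 + 2 + imm -4 = 0xb73c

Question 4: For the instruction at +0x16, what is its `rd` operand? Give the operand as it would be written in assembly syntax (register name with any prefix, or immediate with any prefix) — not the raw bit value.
x2

off 0x16: read f2 e0 as big → 0xf2e0
  top 5b → 0x1e → xor [RR]
  [10:8] rd=2 = x2
  [7:5] rs=7 = x7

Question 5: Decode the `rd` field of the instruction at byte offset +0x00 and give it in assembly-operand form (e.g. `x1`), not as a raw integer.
@+00  big-endian(57 20) = 0x5720
  opcode bits[15:11]=0xa: mov/RR
  rd: (w>>8)&0x7=0x7 → x7
  rs: (w>>5)&0x7=0x1 → x1

x7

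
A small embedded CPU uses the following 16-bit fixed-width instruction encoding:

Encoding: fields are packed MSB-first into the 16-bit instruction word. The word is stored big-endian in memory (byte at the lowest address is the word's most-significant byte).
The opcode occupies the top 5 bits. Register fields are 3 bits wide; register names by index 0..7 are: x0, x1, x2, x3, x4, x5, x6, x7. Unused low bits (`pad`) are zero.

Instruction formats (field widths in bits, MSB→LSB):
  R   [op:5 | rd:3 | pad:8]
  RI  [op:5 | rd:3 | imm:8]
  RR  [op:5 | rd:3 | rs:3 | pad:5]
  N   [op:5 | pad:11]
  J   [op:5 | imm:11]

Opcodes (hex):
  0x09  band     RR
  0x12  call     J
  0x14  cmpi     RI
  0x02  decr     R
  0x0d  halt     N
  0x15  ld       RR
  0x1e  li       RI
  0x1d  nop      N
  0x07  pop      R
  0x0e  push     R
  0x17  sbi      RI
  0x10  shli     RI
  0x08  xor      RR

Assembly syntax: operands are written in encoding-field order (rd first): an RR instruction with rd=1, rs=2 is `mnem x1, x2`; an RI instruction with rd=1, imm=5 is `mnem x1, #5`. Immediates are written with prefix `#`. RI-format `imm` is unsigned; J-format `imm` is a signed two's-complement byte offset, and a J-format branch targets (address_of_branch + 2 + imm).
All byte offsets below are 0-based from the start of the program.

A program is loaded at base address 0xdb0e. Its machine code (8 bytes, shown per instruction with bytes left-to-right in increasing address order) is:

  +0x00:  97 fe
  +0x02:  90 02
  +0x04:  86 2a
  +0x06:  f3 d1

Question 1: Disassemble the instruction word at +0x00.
call #-2

[00] 97 fe → 0x97fe
  top 5b → 0x12 → call [J]
  imm: (w>>0)&0x7ff=0x7fe (s11→-2) → #-2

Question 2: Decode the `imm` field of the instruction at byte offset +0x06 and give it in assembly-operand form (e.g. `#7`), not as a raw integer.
#209

off 0x06: read f3 d1 as big → 0xf3d1
  top 5b → 0x1e → li [RI]
  [10:8] rd=3 = x3
  [7:0] imm=209 = #209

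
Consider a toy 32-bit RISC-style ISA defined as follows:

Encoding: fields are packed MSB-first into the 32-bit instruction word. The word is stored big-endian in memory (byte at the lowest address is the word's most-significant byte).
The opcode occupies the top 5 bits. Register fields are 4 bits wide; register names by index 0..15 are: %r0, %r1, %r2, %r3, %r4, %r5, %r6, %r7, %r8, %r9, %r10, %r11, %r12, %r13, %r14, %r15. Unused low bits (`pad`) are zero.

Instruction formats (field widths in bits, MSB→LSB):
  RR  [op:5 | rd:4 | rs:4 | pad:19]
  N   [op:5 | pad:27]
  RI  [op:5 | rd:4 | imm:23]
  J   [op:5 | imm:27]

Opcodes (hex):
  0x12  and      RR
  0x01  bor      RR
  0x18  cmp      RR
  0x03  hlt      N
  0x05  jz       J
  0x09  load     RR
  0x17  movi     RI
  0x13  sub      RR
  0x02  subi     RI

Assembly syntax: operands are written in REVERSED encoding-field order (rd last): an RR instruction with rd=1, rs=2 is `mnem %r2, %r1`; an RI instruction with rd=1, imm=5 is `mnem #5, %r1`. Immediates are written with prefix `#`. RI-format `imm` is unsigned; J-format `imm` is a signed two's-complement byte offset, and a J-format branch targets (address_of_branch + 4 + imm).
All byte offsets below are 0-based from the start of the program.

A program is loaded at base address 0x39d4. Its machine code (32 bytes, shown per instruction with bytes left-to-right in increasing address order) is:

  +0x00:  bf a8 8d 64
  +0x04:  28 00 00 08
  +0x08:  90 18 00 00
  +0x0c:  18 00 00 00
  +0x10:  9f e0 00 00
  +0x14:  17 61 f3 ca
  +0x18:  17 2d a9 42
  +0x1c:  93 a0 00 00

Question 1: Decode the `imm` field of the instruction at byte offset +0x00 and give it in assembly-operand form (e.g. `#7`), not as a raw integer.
+0x00: bf a8 8d 64 ⇒ word 0xbfa88d64 (big)
  opcode bits[31:27]=0x17: movi/RI
  [26:23] rd=15 = %r15
  [22:0] imm=2657636 = #2657636

#2657636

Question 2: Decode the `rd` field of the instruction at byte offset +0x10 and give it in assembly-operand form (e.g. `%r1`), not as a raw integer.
%r15

@+10  big-endian(9f e0 00 00) = 0x9fe00000
  op=0x9fe00000>>27=0x13 ⇒ sub (RR)
  rd@[26:23]=0xf ⇒ %r15
  rs@[22:19]=0xc ⇒ %r12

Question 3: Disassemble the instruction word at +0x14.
@+14  big-endian(17 61 f3 ca) = 0x1761f3ca
  top 5b → 0x2 → subi [RI]
  rd@[26:23]=0xe ⇒ %r14
  imm@[22:0]=0x61f3ca ⇒ #6419402

subi #6419402, %r14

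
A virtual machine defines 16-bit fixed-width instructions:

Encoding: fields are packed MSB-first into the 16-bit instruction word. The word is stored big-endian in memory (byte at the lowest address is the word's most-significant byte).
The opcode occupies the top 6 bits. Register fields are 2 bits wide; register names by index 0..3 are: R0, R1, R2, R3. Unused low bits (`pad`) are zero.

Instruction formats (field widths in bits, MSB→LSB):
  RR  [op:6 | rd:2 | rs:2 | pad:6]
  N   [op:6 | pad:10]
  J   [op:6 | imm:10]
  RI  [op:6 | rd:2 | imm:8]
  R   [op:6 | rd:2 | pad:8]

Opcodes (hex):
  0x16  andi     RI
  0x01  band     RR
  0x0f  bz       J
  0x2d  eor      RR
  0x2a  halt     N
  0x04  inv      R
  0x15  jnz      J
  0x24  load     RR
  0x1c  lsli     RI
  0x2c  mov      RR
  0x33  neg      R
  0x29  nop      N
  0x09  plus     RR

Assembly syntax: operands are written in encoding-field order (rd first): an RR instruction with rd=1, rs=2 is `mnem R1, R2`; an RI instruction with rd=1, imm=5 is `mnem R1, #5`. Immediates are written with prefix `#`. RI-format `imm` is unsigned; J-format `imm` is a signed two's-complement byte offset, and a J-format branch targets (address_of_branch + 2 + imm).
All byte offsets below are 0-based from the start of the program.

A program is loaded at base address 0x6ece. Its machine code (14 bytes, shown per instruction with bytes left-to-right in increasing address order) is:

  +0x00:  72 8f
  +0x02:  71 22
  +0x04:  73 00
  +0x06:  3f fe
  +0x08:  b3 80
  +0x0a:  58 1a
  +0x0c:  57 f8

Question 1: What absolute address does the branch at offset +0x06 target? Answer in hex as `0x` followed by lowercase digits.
@+06  big-endian(3f fe) = 0x3ffe
  opcode bits[15:10]=0xf: bz/J
  [9:0] imm=1022 (s10→-2) = #-2
  target = base 0x6ece + off 0x06 + 2 + imm -2 = 0x6ed4

0x6ed4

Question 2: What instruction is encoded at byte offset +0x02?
[02] 71 22 → 0x7122
  top 6b → 0x1c → lsli [RI]
  [9:8] rd=1 = R1
  [7:0] imm=34 = #34

lsli R1, #34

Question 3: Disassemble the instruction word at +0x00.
lsli R2, #143

+0x00: 72 8f ⇒ word 0x728f (big)
  top 6b → 0x1c → lsli [RI]
  rd: (w>>8)&0x3=0x2 → R2
  imm: (w>>0)&0xff=0x8f → #143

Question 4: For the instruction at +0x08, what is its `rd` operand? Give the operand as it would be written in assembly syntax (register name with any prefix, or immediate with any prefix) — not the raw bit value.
R3

@+08  big-endian(b3 80) = 0xb380
  top 6b → 0x2c → mov [RR]
  [9:8] rd=3 = R3
  [7:6] rs=2 = R2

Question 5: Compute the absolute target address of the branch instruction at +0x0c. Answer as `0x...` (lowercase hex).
0x6ed4

off 0x0c: read 57 f8 as big → 0x57f8
  opcode bits[15:10]=0x15: jnz/J
  imm@[9:0]=0x3f8 (s10→-8) ⇒ #-8
  target = base 0x6ece + off 0x0c + 2 + imm -8 = 0x6ed4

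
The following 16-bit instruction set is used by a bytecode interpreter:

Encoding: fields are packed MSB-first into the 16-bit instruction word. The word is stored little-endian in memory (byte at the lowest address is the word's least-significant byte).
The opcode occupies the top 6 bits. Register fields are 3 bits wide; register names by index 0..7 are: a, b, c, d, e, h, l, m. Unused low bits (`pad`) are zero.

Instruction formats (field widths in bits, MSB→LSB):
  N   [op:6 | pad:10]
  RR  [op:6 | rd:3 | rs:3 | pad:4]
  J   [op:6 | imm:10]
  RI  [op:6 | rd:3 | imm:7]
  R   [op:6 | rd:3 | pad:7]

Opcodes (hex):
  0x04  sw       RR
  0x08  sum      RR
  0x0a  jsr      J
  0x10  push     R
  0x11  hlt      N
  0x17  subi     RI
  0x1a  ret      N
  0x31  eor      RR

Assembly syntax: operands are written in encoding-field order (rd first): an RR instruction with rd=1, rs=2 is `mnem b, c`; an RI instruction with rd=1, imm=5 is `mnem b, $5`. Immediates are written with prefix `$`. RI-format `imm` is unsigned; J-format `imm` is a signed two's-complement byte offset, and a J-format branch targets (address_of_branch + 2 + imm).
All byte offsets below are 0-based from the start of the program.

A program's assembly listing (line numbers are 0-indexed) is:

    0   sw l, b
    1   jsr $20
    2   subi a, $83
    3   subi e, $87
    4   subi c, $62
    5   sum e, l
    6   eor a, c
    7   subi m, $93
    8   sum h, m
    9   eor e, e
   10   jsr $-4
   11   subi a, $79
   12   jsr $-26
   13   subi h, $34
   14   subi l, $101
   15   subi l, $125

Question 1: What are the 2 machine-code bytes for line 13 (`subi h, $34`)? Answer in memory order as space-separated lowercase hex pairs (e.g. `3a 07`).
a2 5e

line 13 (subi): pack op=0x17:6|rd=5:3|imm=34:7 = 0x5ea2; little→ a2 5e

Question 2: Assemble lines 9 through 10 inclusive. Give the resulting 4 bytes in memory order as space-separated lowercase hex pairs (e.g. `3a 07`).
L9: eor op=0x31:6|rd=4:3|rs=4:3|pad=0:4 ⇒ 0xc640 ⇒ little 40 c6
L10: jsr op=0xa:6|imm=-4:10 ⇒ 0x2bfc ⇒ little fc 2b

40 c6 fc 2b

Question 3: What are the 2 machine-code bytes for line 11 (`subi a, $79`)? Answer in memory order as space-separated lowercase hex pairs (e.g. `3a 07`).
L11: subi op=0x17:6|rd=0:3|imm=79:7 ⇒ 0x5c4f ⇒ little 4f 5c

4f 5c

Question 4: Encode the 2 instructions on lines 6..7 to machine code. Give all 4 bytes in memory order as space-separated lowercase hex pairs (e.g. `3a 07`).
line 6 (eor): pack op=0x31:6|rd=0:3|rs=2:3|pad=0:4 = 0xc420; little→ 20 c4
line 7 (subi): pack op=0x17:6|rd=7:3|imm=93:7 = 0x5fdd; little→ dd 5f

20 c4 dd 5f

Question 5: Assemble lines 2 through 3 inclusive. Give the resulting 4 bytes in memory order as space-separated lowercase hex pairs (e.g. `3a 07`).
2. subi fields op=0x17:6|rd=0:3|imm=83:7 → word 5c53h → 53 5c
3. subi fields op=0x17:6|rd=4:3|imm=87:7 → word 5e57h → 57 5e

53 5c 57 5e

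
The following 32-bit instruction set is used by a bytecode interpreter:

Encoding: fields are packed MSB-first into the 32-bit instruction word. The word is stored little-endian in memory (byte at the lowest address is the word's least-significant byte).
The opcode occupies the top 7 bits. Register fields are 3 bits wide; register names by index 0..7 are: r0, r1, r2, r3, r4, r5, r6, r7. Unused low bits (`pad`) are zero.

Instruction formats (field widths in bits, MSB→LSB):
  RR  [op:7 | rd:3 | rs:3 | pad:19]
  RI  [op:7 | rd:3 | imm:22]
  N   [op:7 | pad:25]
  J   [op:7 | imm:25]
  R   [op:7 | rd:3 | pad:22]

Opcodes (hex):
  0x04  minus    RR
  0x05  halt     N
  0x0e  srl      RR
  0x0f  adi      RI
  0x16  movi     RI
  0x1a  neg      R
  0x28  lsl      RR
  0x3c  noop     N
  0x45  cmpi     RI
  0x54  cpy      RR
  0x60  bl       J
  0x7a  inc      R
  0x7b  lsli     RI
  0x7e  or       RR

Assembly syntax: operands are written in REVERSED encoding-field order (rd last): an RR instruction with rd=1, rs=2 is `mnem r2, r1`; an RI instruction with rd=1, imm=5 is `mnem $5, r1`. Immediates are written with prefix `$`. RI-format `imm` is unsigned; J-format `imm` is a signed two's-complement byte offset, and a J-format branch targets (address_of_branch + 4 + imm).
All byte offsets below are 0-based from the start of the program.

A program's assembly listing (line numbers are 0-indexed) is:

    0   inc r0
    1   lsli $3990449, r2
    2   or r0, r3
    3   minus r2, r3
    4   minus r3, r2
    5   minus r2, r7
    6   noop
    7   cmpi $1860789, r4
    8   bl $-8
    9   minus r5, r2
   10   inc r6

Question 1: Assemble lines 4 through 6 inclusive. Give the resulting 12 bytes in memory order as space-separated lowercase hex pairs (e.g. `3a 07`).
00 00 98 08 00 00 d0 09 00 00 00 78

4. minus fields op=0x4:7|rd=2:3|rs=3:3|pad=0:19 → word 08980000h → 00 00 98 08
5. minus fields op=0x4:7|rd=7:3|rs=2:3|pad=0:19 → word 09d00000h → 00 00 d0 09
6. noop fields op=0x3c:7|pad=0:25 → word 78000000h → 00 00 00 78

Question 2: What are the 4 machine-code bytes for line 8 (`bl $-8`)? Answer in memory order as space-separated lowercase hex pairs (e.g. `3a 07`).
f8 ff ff c1

L8: bl op=0x60:7|imm=-8:25 ⇒ 0xc1fffff8 ⇒ little f8 ff ff c1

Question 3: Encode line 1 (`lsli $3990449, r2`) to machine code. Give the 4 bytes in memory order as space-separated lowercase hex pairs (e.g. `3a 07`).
b1 e3 bc f6

L1: lsli op=0x7b:7|rd=2:3|imm=3990449:22 ⇒ 0xf6bce3b1 ⇒ little b1 e3 bc f6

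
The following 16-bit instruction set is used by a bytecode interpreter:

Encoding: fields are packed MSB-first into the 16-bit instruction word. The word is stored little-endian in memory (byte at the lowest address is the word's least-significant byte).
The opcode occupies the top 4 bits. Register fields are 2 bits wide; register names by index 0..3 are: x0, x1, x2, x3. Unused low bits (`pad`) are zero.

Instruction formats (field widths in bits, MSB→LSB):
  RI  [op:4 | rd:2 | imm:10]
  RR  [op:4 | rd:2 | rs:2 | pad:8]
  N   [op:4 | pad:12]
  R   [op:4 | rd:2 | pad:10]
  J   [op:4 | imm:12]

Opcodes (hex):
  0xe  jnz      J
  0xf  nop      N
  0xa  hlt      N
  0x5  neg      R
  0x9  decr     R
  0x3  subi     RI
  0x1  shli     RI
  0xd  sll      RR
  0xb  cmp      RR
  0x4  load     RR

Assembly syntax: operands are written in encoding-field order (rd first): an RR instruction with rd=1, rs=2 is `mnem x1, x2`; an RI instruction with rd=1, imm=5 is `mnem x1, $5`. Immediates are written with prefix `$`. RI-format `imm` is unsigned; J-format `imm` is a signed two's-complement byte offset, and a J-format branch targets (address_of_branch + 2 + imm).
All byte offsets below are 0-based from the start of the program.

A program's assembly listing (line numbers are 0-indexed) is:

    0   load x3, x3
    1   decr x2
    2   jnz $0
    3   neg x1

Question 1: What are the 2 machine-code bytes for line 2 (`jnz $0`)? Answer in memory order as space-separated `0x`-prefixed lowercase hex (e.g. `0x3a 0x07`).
line 2 (jnz): pack op=0xe:4|imm=0:12 = 0xe000; little→ 00 e0

0x00 0xe0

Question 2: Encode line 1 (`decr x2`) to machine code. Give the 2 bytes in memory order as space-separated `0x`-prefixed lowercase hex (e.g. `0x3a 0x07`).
0x00 0x98

1. decr fields op=0x9:4|rd=2:2|pad=0:10 → word 9800h → 00 98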